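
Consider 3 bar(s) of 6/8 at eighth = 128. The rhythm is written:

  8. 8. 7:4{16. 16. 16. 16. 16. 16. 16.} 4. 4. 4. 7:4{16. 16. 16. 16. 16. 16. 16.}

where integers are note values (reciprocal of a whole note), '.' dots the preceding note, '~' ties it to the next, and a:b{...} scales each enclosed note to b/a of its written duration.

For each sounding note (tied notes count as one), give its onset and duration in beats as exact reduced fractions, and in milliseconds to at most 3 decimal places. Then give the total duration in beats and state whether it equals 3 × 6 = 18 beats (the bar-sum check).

1) 0.0ms=0b +703.125ms=3/2b
2) 703.125ms=3/2b +703.125ms=3/2b
3) 1406.25ms=3b +200.893ms=3/7b
4) 1607.143ms=24/7b +200.893ms=3/7b
5) 1808.036ms=27/7b +200.893ms=3/7b
6) 2008.929ms=30/7b +200.893ms=3/7b
7) 2209.821ms=33/7b +200.893ms=3/7b
8) 2410.714ms=36/7b +200.893ms=3/7b
9) 2611.607ms=39/7b +200.893ms=3/7b
10) 2812.5ms=6b +1406.25ms=3b
11) 4218.75ms=9b +1406.25ms=3b
12) 5625.0ms=12b +1406.25ms=3b
13) 7031.25ms=15b +200.893ms=3/7b
14) 7232.143ms=108/7b +200.893ms=3/7b
15) 7433.036ms=111/7b +200.893ms=3/7b
16) 7633.929ms=114/7b +200.893ms=3/7b
17) 7834.821ms=117/7b +200.893ms=3/7b
18) 8035.714ms=120/7b +200.893ms=3/7b
19) 8236.607ms=123/7b +200.893ms=3/7b
Σ=18b of 18 (128bpm 6/8) — PASS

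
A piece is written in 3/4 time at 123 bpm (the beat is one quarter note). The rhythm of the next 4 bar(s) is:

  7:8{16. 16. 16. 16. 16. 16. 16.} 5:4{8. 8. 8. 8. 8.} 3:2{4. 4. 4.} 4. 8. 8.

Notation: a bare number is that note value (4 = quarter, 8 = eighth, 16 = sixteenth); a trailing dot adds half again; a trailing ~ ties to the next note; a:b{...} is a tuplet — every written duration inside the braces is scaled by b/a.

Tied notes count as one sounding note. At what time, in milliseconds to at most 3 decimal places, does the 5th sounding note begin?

1. 0.0ms @ 0 + 209.059ms (3/7)
2. 209.059ms @ 3/7 + 209.059ms (3/7)
3. 418.118ms @ 6/7 + 209.059ms (3/7)
4. 627.178ms @ 9/7 + 209.059ms (3/7)
5. 836.237ms @ 12/7 + 209.059ms (3/7)
6. 1045.296ms @ 15/7 + 209.059ms (3/7)
7. 1254.355ms @ 18/7 + 209.059ms (3/7)
8. 1463.415ms @ 3 + 292.683ms (3/5)
9. 1756.098ms @ 18/5 + 292.683ms (3/5)
10. 2048.78ms @ 21/5 + 292.683ms (3/5)
11. 2341.463ms @ 24/5 + 292.683ms (3/5)
12. 2634.146ms @ 27/5 + 292.683ms (3/5)
13. 2926.829ms @ 6 + 487.805ms (1)
14. 3414.634ms @ 7 + 487.805ms (1)
15. 3902.439ms @ 8 + 487.805ms (1)
16. 4390.244ms @ 9 + 731.707ms (3/2)
17. 5121.951ms @ 21/2 + 365.854ms (3/4)
18. 5487.805ms @ 45/4 + 365.854ms (3/4)

note 5 onset = 12/7b = 836.237ms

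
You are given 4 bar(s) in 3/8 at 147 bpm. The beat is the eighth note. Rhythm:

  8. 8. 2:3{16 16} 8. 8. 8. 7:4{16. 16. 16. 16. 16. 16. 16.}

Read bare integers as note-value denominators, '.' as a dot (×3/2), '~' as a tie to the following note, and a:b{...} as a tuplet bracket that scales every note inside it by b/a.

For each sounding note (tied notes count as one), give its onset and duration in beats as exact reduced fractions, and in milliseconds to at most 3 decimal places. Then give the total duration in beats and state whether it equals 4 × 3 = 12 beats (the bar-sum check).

1) 0.0ms=0b +612.245ms=3/2b
2) 612.245ms=3/2b +612.245ms=3/2b
3) 1224.49ms=3b +306.122ms=3/4b
4) 1530.612ms=15/4b +306.122ms=3/4b
5) 1836.735ms=9/2b +612.245ms=3/2b
6) 2448.98ms=6b +612.245ms=3/2b
7) 3061.224ms=15/2b +612.245ms=3/2b
8) 3673.469ms=9b +174.927ms=3/7b
9) 3848.397ms=66/7b +174.927ms=3/7b
10) 4023.324ms=69/7b +174.927ms=3/7b
11) 4198.251ms=72/7b +174.927ms=3/7b
12) 4373.178ms=75/7b +174.927ms=3/7b
13) 4548.105ms=78/7b +174.927ms=3/7b
14) 4723.032ms=81/7b +174.927ms=3/7b
Σ=12b of 12 (147bpm 3/8) — PASS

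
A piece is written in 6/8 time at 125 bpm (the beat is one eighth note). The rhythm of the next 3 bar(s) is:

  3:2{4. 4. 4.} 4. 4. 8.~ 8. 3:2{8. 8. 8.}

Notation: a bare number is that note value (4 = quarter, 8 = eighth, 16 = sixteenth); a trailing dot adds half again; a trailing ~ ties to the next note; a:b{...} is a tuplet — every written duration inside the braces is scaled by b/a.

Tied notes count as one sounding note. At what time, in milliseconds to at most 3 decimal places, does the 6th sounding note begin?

1. 0.0ms @ 0 + 960.0ms (2)
2. 960.0ms @ 2 + 960.0ms (2)
3. 1920.0ms @ 4 + 960.0ms (2)
4. 2880.0ms @ 6 + 1440.0ms (3)
5. 4320.0ms @ 9 + 1440.0ms (3)
6. 5760.0ms @ 12 + 1440.0ms (3)
7. 7200.0ms @ 15 + 480.0ms (1)
8. 7680.0ms @ 16 + 480.0ms (1)
9. 8160.0ms @ 17 + 480.0ms (1)

note 6 onset = 12b = 5760.0ms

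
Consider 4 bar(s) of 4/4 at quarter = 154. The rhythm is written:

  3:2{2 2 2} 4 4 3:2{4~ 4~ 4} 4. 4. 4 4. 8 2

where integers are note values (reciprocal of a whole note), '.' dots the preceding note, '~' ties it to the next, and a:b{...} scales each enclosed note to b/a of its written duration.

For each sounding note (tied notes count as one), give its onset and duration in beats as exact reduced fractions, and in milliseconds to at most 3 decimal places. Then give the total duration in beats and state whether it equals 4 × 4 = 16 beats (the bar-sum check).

1) 0.0ms=0b +519.481ms=4/3b
2) 519.481ms=4/3b +519.481ms=4/3b
3) 1038.961ms=8/3b +519.481ms=4/3b
4) 1558.442ms=4b +389.61ms=1b
5) 1948.052ms=5b +389.61ms=1b
6) 2337.662ms=6b +779.221ms=2b
7) 3116.883ms=8b +584.416ms=3/2b
8) 3701.299ms=19/2b +584.416ms=3/2b
9) 4285.714ms=11b +389.61ms=1b
10) 4675.325ms=12b +584.416ms=3/2b
11) 5259.74ms=27/2b +194.805ms=1/2b
12) 5454.545ms=14b +779.221ms=2b
Σ=16b of 16 (154bpm 4/4) — PASS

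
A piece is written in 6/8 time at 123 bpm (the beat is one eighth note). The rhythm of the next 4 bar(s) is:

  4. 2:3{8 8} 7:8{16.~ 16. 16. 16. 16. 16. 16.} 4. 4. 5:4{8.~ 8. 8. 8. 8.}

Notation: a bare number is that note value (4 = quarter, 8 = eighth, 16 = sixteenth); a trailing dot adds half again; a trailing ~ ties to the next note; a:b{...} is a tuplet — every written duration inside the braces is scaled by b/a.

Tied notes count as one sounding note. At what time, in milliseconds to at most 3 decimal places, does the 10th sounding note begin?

note 10 onset = 12b = 5853.659ms

1. 0.0ms @ 0 + 1463.415ms (3)
2. 1463.415ms @ 3 + 731.707ms (3/2)
3. 2195.122ms @ 9/2 + 731.707ms (3/2)
4. 2926.829ms @ 6 + 836.237ms (12/7)
5. 3763.066ms @ 54/7 + 418.118ms (6/7)
6. 4181.185ms @ 60/7 + 418.118ms (6/7)
7. 4599.303ms @ 66/7 + 418.118ms (6/7)
8. 5017.422ms @ 72/7 + 418.118ms (6/7)
9. 5435.54ms @ 78/7 + 418.118ms (6/7)
10. 5853.659ms @ 12 + 1463.415ms (3)
11. 7317.073ms @ 15 + 1463.415ms (3)
12. 8780.488ms @ 18 + 1170.732ms (12/5)
13. 9951.22ms @ 102/5 + 585.366ms (6/5)
14. 10536.585ms @ 108/5 + 585.366ms (6/5)
15. 11121.951ms @ 114/5 + 585.366ms (6/5)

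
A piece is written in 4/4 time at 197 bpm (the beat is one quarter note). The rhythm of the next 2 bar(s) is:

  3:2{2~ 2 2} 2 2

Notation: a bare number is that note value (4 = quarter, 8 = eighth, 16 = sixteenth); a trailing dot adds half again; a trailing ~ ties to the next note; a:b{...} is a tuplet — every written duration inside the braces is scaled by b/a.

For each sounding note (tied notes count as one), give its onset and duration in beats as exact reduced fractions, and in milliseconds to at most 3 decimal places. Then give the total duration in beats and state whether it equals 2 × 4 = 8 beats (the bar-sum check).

1) 0.0ms=0b +812.183ms=8/3b
2) 812.183ms=8/3b +406.091ms=4/3b
3) 1218.274ms=4b +609.137ms=2b
4) 1827.411ms=6b +609.137ms=2b
Σ=8b of 8 (197bpm 4/4) — PASS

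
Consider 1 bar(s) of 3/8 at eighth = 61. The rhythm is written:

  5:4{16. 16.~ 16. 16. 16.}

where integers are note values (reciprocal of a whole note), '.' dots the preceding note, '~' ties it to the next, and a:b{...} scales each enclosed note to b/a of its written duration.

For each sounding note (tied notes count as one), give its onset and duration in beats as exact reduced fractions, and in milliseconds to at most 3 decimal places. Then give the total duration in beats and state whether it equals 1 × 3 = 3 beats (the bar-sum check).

1) 0.0ms=0b +590.164ms=3/5b
2) 590.164ms=3/5b +1180.328ms=6/5b
3) 1770.492ms=9/5b +590.164ms=3/5b
4) 2360.656ms=12/5b +590.164ms=3/5b
Σ=3b of 3 (61bpm 3/8) — PASS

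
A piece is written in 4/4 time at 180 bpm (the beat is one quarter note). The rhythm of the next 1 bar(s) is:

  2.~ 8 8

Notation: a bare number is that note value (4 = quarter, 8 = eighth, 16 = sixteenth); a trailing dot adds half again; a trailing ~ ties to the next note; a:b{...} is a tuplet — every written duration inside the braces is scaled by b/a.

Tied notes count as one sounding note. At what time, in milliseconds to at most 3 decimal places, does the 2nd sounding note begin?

1. 0.0ms @ 0 + 1166.667ms (7/2)
2. 1166.667ms @ 7/2 + 166.667ms (1/2)

note 2 onset = 7/2b = 1166.667ms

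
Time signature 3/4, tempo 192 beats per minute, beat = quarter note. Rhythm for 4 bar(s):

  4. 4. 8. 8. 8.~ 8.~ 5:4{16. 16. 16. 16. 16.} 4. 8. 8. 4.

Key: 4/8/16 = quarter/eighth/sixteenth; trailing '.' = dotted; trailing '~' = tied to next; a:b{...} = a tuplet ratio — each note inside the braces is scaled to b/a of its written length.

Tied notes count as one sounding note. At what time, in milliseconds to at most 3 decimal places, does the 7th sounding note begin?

1. 0.0ms @ 0 + 468.75ms (3/2)
2. 468.75ms @ 3/2 + 468.75ms (3/2)
3. 937.5ms @ 3 + 234.375ms (3/4)
4. 1171.875ms @ 15/4 + 234.375ms (3/4)
5. 1406.25ms @ 9/2 + 562.5ms (9/5)
6. 1968.75ms @ 63/10 + 93.75ms (3/10)
7. 2062.5ms @ 33/5 + 93.75ms (3/10)
8. 2156.25ms @ 69/10 + 93.75ms (3/10)
9. 2250.0ms @ 36/5 + 93.75ms (3/10)
10. 2343.75ms @ 15/2 + 468.75ms (3/2)
11. 2812.5ms @ 9 + 234.375ms (3/4)
12. 3046.875ms @ 39/4 + 234.375ms (3/4)
13. 3281.25ms @ 21/2 + 468.75ms (3/2)

note 7 onset = 33/5b = 2062.5ms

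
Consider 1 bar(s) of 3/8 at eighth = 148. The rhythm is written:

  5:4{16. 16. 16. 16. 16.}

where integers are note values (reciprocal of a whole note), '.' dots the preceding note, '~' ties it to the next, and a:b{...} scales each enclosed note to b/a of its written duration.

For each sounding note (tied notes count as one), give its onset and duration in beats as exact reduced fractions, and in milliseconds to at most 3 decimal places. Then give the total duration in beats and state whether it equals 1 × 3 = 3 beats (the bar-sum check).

1) 0.0ms=0b +243.243ms=3/5b
2) 243.243ms=3/5b +243.243ms=3/5b
3) 486.486ms=6/5b +243.243ms=3/5b
4) 729.73ms=9/5b +243.243ms=3/5b
5) 972.973ms=12/5b +243.243ms=3/5b
Σ=3b of 3 (148bpm 3/8) — PASS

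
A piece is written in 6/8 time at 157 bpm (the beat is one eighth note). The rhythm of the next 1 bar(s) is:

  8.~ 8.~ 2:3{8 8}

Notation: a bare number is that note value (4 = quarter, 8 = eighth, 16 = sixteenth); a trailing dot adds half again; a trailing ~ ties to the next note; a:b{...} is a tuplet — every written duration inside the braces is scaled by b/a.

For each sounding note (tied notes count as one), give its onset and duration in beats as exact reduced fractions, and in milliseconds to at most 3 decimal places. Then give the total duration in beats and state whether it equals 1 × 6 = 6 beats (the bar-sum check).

1) 0.0ms=0b +1719.745ms=9/2b
2) 1719.745ms=9/2b +573.248ms=3/2b
Σ=6b of 6 (157bpm 6/8) — PASS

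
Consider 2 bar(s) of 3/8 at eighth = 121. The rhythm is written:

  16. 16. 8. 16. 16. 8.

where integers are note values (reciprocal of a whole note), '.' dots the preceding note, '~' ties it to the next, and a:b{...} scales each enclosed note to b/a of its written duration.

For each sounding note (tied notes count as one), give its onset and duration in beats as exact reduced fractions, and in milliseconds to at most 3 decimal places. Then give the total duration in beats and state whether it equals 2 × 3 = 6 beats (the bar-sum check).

1) 0.0ms=0b +371.901ms=3/4b
2) 371.901ms=3/4b +371.901ms=3/4b
3) 743.802ms=3/2b +743.802ms=3/2b
4) 1487.603ms=3b +371.901ms=3/4b
5) 1859.504ms=15/4b +371.901ms=3/4b
6) 2231.405ms=9/2b +743.802ms=3/2b
Σ=6b of 6 (121bpm 3/8) — PASS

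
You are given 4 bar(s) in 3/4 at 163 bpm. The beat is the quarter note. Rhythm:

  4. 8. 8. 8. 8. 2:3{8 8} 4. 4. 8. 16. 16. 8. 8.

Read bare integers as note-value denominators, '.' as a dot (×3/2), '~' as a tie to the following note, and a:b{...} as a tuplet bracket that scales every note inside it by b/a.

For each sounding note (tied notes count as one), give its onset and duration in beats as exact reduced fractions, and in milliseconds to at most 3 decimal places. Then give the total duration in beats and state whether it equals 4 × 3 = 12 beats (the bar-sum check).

1) 0.0ms=0b +552.147ms=3/2b
2) 552.147ms=3/2b +276.074ms=3/4b
3) 828.221ms=9/4b +276.074ms=3/4b
4) 1104.294ms=3b +276.074ms=3/4b
5) 1380.368ms=15/4b +276.074ms=3/4b
6) 1656.442ms=9/2b +276.074ms=3/4b
7) 1932.515ms=21/4b +276.074ms=3/4b
8) 2208.589ms=6b +552.147ms=3/2b
9) 2760.736ms=15/2b +552.147ms=3/2b
10) 3312.883ms=9b +276.074ms=3/4b
11) 3588.957ms=39/4b +138.037ms=3/8b
12) 3726.994ms=81/8b +138.037ms=3/8b
13) 3865.031ms=21/2b +276.074ms=3/4b
14) 4141.104ms=45/4b +276.074ms=3/4b
Σ=12b of 12 (163bpm 3/4) — PASS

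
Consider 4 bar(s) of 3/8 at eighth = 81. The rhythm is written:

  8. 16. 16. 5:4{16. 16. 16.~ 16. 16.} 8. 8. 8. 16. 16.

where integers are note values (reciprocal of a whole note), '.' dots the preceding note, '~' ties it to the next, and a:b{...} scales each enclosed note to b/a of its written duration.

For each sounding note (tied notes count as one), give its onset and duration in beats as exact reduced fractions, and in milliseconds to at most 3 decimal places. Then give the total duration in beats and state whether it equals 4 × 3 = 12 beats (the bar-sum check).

1) 0.0ms=0b +1111.111ms=3/2b
2) 1111.111ms=3/2b +555.556ms=3/4b
3) 1666.667ms=9/4b +555.556ms=3/4b
4) 2222.222ms=3b +444.444ms=3/5b
5) 2666.667ms=18/5b +444.444ms=3/5b
6) 3111.111ms=21/5b +888.889ms=6/5b
7) 4000.0ms=27/5b +444.444ms=3/5b
8) 4444.444ms=6b +1111.111ms=3/2b
9) 5555.556ms=15/2b +1111.111ms=3/2b
10) 6666.667ms=9b +1111.111ms=3/2b
11) 7777.778ms=21/2b +555.556ms=3/4b
12) 8333.333ms=45/4b +555.556ms=3/4b
Σ=12b of 12 (81bpm 3/8) — PASS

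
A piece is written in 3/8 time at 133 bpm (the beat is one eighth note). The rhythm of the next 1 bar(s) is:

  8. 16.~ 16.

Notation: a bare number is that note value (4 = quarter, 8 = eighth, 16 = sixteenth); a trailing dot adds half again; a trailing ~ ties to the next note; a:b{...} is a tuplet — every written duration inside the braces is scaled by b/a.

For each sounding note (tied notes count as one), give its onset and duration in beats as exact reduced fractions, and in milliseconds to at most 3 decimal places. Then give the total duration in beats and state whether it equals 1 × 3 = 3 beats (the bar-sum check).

1) 0.0ms=0b +676.692ms=3/2b
2) 676.692ms=3/2b +676.692ms=3/2b
Σ=3b of 3 (133bpm 3/8) — PASS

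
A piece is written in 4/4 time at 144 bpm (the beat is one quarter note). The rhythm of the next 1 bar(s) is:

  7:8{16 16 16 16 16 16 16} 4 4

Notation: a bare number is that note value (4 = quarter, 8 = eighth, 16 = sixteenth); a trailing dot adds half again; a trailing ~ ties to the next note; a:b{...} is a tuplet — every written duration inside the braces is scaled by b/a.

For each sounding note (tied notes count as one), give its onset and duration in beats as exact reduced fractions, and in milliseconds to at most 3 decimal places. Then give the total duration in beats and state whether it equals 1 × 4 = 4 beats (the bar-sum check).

1) 0.0ms=0b +119.048ms=2/7b
2) 119.048ms=2/7b +119.048ms=2/7b
3) 238.095ms=4/7b +119.048ms=2/7b
4) 357.143ms=6/7b +119.048ms=2/7b
5) 476.19ms=8/7b +119.048ms=2/7b
6) 595.238ms=10/7b +119.048ms=2/7b
7) 714.286ms=12/7b +119.048ms=2/7b
8) 833.333ms=2b +416.667ms=1b
9) 1250.0ms=3b +416.667ms=1b
Σ=4b of 4 (144bpm 4/4) — PASS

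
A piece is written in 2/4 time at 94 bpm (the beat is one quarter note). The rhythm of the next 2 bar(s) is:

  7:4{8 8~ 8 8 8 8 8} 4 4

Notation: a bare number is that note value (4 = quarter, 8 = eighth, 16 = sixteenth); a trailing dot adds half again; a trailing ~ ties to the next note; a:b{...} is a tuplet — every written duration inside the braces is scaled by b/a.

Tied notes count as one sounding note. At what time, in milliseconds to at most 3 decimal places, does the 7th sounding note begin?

1. 0.0ms @ 0 + 182.371ms (2/7)
2. 182.371ms @ 2/7 + 364.742ms (4/7)
3. 547.112ms @ 6/7 + 182.371ms (2/7)
4. 729.483ms @ 8/7 + 182.371ms (2/7)
5. 911.854ms @ 10/7 + 182.371ms (2/7)
6. 1094.225ms @ 12/7 + 182.371ms (2/7)
7. 1276.596ms @ 2 + 638.298ms (1)
8. 1914.894ms @ 3 + 638.298ms (1)

note 7 onset = 2b = 1276.596ms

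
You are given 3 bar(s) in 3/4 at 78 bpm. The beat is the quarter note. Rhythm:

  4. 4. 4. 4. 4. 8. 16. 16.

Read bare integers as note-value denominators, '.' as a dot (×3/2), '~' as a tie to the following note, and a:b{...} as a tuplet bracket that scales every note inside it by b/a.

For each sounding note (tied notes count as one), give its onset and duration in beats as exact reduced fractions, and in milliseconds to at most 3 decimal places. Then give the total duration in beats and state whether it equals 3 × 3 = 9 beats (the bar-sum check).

1) 0.0ms=0b +1153.846ms=3/2b
2) 1153.846ms=3/2b +1153.846ms=3/2b
3) 2307.692ms=3b +1153.846ms=3/2b
4) 3461.538ms=9/2b +1153.846ms=3/2b
5) 4615.385ms=6b +1153.846ms=3/2b
6) 5769.231ms=15/2b +576.923ms=3/4b
7) 6346.154ms=33/4b +288.462ms=3/8b
8) 6634.615ms=69/8b +288.462ms=3/8b
Σ=9b of 9 (78bpm 3/4) — PASS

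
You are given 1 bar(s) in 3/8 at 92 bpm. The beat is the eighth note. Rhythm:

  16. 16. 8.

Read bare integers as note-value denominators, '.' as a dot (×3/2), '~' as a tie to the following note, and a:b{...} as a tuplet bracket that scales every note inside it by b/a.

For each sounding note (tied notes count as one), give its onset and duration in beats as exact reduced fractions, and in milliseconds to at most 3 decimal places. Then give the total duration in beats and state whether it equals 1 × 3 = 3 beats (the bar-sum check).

1) 0.0ms=0b +489.13ms=3/4b
2) 489.13ms=3/4b +489.13ms=3/4b
3) 978.261ms=3/2b +978.261ms=3/2b
Σ=3b of 3 (92bpm 3/8) — PASS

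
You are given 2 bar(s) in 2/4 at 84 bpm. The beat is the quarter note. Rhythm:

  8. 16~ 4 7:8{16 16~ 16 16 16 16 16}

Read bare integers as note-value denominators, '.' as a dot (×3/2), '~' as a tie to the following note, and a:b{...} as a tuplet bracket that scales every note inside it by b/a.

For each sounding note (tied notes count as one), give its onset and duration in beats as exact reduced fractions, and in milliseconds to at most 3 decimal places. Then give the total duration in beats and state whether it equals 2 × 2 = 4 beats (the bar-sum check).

1) 0.0ms=0b +535.714ms=3/4b
2) 535.714ms=3/4b +892.857ms=5/4b
3) 1428.571ms=2b +204.082ms=2/7b
4) 1632.653ms=16/7b +408.163ms=4/7b
5) 2040.816ms=20/7b +204.082ms=2/7b
6) 2244.898ms=22/7b +204.082ms=2/7b
7) 2448.98ms=24/7b +204.082ms=2/7b
8) 2653.061ms=26/7b +204.082ms=2/7b
Σ=4b of 4 (84bpm 2/4) — PASS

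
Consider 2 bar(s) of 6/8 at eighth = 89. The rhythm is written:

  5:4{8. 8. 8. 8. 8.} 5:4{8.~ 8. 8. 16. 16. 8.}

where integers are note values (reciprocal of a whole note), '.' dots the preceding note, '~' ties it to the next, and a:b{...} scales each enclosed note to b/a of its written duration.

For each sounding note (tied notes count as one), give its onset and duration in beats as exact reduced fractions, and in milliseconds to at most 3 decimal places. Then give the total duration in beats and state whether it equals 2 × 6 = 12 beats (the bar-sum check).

1) 0.0ms=0b +808.989ms=6/5b
2) 808.989ms=6/5b +808.989ms=6/5b
3) 1617.978ms=12/5b +808.989ms=6/5b
4) 2426.966ms=18/5b +808.989ms=6/5b
5) 3235.955ms=24/5b +808.989ms=6/5b
6) 4044.944ms=6b +1617.978ms=12/5b
7) 5662.921ms=42/5b +808.989ms=6/5b
8) 6471.91ms=48/5b +404.494ms=3/5b
9) 6876.404ms=51/5b +404.494ms=3/5b
10) 7280.899ms=54/5b +808.989ms=6/5b
Σ=12b of 12 (89bpm 6/8) — PASS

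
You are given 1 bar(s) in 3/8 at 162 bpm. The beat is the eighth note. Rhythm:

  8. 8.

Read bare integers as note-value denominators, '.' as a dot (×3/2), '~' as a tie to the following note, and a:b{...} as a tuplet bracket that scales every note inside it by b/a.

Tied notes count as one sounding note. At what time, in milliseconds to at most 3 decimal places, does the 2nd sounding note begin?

note 2 onset = 3/2b = 555.556ms

1. 0.0ms @ 0 + 555.556ms (3/2)
2. 555.556ms @ 3/2 + 555.556ms (3/2)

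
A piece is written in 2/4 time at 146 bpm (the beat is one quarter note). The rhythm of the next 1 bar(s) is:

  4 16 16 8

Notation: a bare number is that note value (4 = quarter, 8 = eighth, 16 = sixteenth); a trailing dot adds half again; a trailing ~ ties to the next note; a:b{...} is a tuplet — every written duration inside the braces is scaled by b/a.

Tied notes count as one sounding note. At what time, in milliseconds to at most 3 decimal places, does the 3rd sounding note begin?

note 3 onset = 5/4b = 513.699ms

1. 0.0ms @ 0 + 410.959ms (1)
2. 410.959ms @ 1 + 102.74ms (1/4)
3. 513.699ms @ 5/4 + 102.74ms (1/4)
4. 616.438ms @ 3/2 + 205.479ms (1/2)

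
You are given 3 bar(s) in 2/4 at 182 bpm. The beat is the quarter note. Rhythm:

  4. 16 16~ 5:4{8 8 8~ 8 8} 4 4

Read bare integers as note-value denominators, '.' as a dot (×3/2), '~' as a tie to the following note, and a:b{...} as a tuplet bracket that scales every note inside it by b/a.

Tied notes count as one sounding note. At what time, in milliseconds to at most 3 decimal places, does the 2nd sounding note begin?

note 2 onset = 3/2b = 494.505ms

1. 0.0ms @ 0 + 494.505ms (3/2)
2. 494.505ms @ 3/2 + 82.418ms (1/4)
3. 576.923ms @ 7/4 + 214.286ms (13/20)
4. 791.209ms @ 12/5 + 131.868ms (2/5)
5. 923.077ms @ 14/5 + 263.736ms (4/5)
6. 1186.813ms @ 18/5 + 131.868ms (2/5)
7. 1318.681ms @ 4 + 329.67ms (1)
8. 1648.352ms @ 5 + 329.67ms (1)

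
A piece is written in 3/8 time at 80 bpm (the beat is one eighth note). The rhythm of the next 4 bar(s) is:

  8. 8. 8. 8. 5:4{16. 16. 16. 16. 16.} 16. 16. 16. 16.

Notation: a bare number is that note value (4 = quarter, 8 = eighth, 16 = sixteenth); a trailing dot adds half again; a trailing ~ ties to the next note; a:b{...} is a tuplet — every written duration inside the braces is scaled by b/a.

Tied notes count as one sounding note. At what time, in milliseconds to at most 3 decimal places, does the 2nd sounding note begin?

1. 0.0ms @ 0 + 1125.0ms (3/2)
2. 1125.0ms @ 3/2 + 1125.0ms (3/2)
3. 2250.0ms @ 3 + 1125.0ms (3/2)
4. 3375.0ms @ 9/2 + 1125.0ms (3/2)
5. 4500.0ms @ 6 + 450.0ms (3/5)
6. 4950.0ms @ 33/5 + 450.0ms (3/5)
7. 5400.0ms @ 36/5 + 450.0ms (3/5)
8. 5850.0ms @ 39/5 + 450.0ms (3/5)
9. 6300.0ms @ 42/5 + 450.0ms (3/5)
10. 6750.0ms @ 9 + 562.5ms (3/4)
11. 7312.5ms @ 39/4 + 562.5ms (3/4)
12. 7875.0ms @ 21/2 + 562.5ms (3/4)
13. 8437.5ms @ 45/4 + 562.5ms (3/4)

note 2 onset = 3/2b = 1125.0ms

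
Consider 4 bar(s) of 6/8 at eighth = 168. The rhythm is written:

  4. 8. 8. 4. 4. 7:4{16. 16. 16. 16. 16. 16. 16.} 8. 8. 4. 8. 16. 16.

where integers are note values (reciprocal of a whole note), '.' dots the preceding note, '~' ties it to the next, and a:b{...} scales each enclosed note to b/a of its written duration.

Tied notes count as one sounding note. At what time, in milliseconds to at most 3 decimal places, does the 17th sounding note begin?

note 17 onset = 45/2b = 8035.714ms

1. 0.0ms @ 0 + 1071.429ms (3)
2. 1071.429ms @ 3 + 535.714ms (3/2)
3. 1607.143ms @ 9/2 + 535.714ms (3/2)
4. 2142.857ms @ 6 + 1071.429ms (3)
5. 3214.286ms @ 9 + 1071.429ms (3)
6. 4285.714ms @ 12 + 153.061ms (3/7)
7. 4438.776ms @ 87/7 + 153.061ms (3/7)
8. 4591.837ms @ 90/7 + 153.061ms (3/7)
9. 4744.898ms @ 93/7 + 153.061ms (3/7)
10. 4897.959ms @ 96/7 + 153.061ms (3/7)
11. 5051.02ms @ 99/7 + 153.061ms (3/7)
12. 5204.082ms @ 102/7 + 153.061ms (3/7)
13. 5357.143ms @ 15 + 535.714ms (3/2)
14. 5892.857ms @ 33/2 + 535.714ms (3/2)
15. 6428.571ms @ 18 + 1071.429ms (3)
16. 7500.0ms @ 21 + 535.714ms (3/2)
17. 8035.714ms @ 45/2 + 267.857ms (3/4)
18. 8303.571ms @ 93/4 + 267.857ms (3/4)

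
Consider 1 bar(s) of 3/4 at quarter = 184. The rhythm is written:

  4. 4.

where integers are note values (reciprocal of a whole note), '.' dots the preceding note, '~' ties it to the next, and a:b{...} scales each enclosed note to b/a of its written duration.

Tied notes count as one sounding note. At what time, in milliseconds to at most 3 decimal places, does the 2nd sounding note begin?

note 2 onset = 3/2b = 489.13ms

1. 0.0ms @ 0 + 489.13ms (3/2)
2. 489.13ms @ 3/2 + 489.13ms (3/2)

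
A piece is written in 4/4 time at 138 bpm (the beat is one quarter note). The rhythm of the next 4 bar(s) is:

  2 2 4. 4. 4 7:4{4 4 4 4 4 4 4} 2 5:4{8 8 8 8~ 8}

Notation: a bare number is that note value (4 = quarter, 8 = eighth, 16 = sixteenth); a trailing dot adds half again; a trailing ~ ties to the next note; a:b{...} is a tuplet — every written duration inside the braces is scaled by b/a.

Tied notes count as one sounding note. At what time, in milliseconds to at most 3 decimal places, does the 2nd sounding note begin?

note 2 onset = 2b = 869.565ms

1. 0.0ms @ 0 + 869.565ms (2)
2. 869.565ms @ 2 + 869.565ms (2)
3. 1739.13ms @ 4 + 652.174ms (3/2)
4. 2391.304ms @ 11/2 + 652.174ms (3/2)
5. 3043.478ms @ 7 + 434.783ms (1)
6. 3478.261ms @ 8 + 248.447ms (4/7)
7. 3726.708ms @ 60/7 + 248.447ms (4/7)
8. 3975.155ms @ 64/7 + 248.447ms (4/7)
9. 4223.602ms @ 68/7 + 248.447ms (4/7)
10. 4472.05ms @ 72/7 + 248.447ms (4/7)
11. 4720.497ms @ 76/7 + 248.447ms (4/7)
12. 4968.944ms @ 80/7 + 248.447ms (4/7)
13. 5217.391ms @ 12 + 869.565ms (2)
14. 6086.957ms @ 14 + 173.913ms (2/5)
15. 6260.87ms @ 72/5 + 173.913ms (2/5)
16. 6434.783ms @ 74/5 + 173.913ms (2/5)
17. 6608.696ms @ 76/5 + 347.826ms (4/5)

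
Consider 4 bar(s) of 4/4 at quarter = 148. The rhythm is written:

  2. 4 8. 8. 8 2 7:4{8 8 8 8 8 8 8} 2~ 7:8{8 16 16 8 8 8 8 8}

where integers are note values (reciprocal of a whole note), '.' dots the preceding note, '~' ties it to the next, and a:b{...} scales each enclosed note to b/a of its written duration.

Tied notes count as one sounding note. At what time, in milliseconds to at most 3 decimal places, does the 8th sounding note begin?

note 8 onset = 58/7b = 3359.073ms

1. 0.0ms @ 0 + 1216.216ms (3)
2. 1216.216ms @ 3 + 405.405ms (1)
3. 1621.622ms @ 4 + 304.054ms (3/4)
4. 1925.676ms @ 19/4 + 304.054ms (3/4)
5. 2229.73ms @ 11/2 + 202.703ms (1/2)
6. 2432.432ms @ 6 + 810.811ms (2)
7. 3243.243ms @ 8 + 115.83ms (2/7)
8. 3359.073ms @ 58/7 + 115.83ms (2/7)
9. 3474.903ms @ 60/7 + 115.83ms (2/7)
10. 3590.734ms @ 62/7 + 115.83ms (2/7)
11. 3706.564ms @ 64/7 + 115.83ms (2/7)
12. 3822.394ms @ 66/7 + 115.83ms (2/7)
13. 3938.224ms @ 68/7 + 115.83ms (2/7)
14. 4054.054ms @ 10 + 1042.471ms (18/7)
15. 5096.525ms @ 88/7 + 115.83ms (2/7)
16. 5212.355ms @ 90/7 + 115.83ms (2/7)
17. 5328.185ms @ 92/7 + 231.66ms (4/7)
18. 5559.846ms @ 96/7 + 231.66ms (4/7)
19. 5791.506ms @ 100/7 + 231.66ms (4/7)
20. 6023.166ms @ 104/7 + 231.66ms (4/7)
21. 6254.826ms @ 108/7 + 231.66ms (4/7)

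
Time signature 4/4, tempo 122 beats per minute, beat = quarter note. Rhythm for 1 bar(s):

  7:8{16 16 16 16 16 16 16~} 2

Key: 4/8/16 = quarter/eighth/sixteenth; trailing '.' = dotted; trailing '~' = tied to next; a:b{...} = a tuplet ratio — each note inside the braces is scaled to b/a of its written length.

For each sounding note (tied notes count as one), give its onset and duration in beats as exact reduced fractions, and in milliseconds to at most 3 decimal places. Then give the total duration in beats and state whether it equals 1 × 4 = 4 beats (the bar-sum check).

1) 0.0ms=0b +140.515ms=2/7b
2) 140.515ms=2/7b +140.515ms=2/7b
3) 281.03ms=4/7b +140.515ms=2/7b
4) 421.546ms=6/7b +140.515ms=2/7b
5) 562.061ms=8/7b +140.515ms=2/7b
6) 702.576ms=10/7b +140.515ms=2/7b
7) 843.091ms=12/7b +1124.122ms=16/7b
Σ=4b of 4 (122bpm 4/4) — PASS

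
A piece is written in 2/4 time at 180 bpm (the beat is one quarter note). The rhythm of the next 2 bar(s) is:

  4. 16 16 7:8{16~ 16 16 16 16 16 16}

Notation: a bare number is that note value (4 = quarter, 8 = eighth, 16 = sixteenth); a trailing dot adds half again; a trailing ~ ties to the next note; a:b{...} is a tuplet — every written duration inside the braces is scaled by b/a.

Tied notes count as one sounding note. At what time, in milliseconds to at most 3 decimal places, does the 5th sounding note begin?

note 5 onset = 18/7b = 857.143ms

1. 0.0ms @ 0 + 500.0ms (3/2)
2. 500.0ms @ 3/2 + 83.333ms (1/4)
3. 583.333ms @ 7/4 + 83.333ms (1/4)
4. 666.667ms @ 2 + 190.476ms (4/7)
5. 857.143ms @ 18/7 + 95.238ms (2/7)
6. 952.381ms @ 20/7 + 95.238ms (2/7)
7. 1047.619ms @ 22/7 + 95.238ms (2/7)
8. 1142.857ms @ 24/7 + 95.238ms (2/7)
9. 1238.095ms @ 26/7 + 95.238ms (2/7)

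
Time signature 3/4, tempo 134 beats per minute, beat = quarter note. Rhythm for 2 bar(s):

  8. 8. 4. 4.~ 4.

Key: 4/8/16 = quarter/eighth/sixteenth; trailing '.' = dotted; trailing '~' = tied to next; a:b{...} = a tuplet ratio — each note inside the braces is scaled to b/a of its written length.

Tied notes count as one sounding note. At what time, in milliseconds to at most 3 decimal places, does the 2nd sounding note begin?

1. 0.0ms @ 0 + 335.821ms (3/4)
2. 335.821ms @ 3/4 + 335.821ms (3/4)
3. 671.642ms @ 3/2 + 671.642ms (3/2)
4. 1343.284ms @ 3 + 1343.284ms (3)

note 2 onset = 3/4b = 335.821ms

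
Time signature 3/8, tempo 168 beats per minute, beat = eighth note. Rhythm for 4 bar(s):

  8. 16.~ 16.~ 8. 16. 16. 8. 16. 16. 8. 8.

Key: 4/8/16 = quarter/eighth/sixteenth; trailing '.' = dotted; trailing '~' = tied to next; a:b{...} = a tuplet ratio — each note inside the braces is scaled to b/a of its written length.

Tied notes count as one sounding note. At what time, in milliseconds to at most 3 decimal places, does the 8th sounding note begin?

note 8 onset = 9b = 3214.286ms

1. 0.0ms @ 0 + 535.714ms (3/2)
2. 535.714ms @ 3/2 + 1071.429ms (3)
3. 1607.143ms @ 9/2 + 267.857ms (3/4)
4. 1875.0ms @ 21/4 + 267.857ms (3/4)
5. 2142.857ms @ 6 + 535.714ms (3/2)
6. 2678.571ms @ 15/2 + 267.857ms (3/4)
7. 2946.429ms @ 33/4 + 267.857ms (3/4)
8. 3214.286ms @ 9 + 535.714ms (3/2)
9. 3750.0ms @ 21/2 + 535.714ms (3/2)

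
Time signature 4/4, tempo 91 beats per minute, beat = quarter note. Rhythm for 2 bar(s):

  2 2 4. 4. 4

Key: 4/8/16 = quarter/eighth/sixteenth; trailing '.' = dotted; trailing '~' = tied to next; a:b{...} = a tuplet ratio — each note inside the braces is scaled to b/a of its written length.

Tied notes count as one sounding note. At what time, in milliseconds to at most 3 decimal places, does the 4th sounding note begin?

1. 0.0ms @ 0 + 1318.681ms (2)
2. 1318.681ms @ 2 + 1318.681ms (2)
3. 2637.363ms @ 4 + 989.011ms (3/2)
4. 3626.374ms @ 11/2 + 989.011ms (3/2)
5. 4615.385ms @ 7 + 659.341ms (1)

note 4 onset = 11/2b = 3626.374ms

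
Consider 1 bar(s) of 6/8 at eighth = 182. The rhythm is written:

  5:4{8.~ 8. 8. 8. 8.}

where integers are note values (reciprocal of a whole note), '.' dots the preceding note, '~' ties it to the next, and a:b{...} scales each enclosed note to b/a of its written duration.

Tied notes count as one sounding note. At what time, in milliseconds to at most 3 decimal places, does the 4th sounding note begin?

1. 0.0ms @ 0 + 791.209ms (12/5)
2. 791.209ms @ 12/5 + 395.604ms (6/5)
3. 1186.813ms @ 18/5 + 395.604ms (6/5)
4. 1582.418ms @ 24/5 + 395.604ms (6/5)

note 4 onset = 24/5b = 1582.418ms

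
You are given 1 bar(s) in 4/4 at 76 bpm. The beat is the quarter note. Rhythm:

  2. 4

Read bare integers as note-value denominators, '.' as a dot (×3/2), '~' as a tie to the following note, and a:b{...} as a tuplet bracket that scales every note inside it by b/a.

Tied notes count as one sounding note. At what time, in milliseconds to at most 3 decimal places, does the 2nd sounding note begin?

1. 0.0ms @ 0 + 2368.421ms (3)
2. 2368.421ms @ 3 + 789.474ms (1)

note 2 onset = 3b = 2368.421ms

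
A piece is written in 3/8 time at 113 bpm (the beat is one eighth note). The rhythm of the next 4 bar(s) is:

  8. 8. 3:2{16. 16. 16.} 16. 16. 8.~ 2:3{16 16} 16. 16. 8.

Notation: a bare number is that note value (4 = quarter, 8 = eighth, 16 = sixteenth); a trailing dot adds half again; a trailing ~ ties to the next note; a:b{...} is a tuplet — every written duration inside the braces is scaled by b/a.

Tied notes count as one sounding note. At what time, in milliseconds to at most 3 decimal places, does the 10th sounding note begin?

1. 0.0ms @ 0 + 796.46ms (3/2)
2. 796.46ms @ 3/2 + 796.46ms (3/2)
3. 1592.92ms @ 3 + 265.487ms (1/2)
4. 1858.407ms @ 7/2 + 265.487ms (1/2)
5. 2123.894ms @ 4 + 265.487ms (1/2)
6. 2389.381ms @ 9/2 + 398.23ms (3/4)
7. 2787.611ms @ 21/4 + 398.23ms (3/4)
8. 3185.841ms @ 6 + 1194.69ms (9/4)
9. 4380.531ms @ 33/4 + 398.23ms (3/4)
10. 4778.761ms @ 9 + 398.23ms (3/4)
11. 5176.991ms @ 39/4 + 398.23ms (3/4)
12. 5575.221ms @ 21/2 + 796.46ms (3/2)

note 10 onset = 9b = 4778.761ms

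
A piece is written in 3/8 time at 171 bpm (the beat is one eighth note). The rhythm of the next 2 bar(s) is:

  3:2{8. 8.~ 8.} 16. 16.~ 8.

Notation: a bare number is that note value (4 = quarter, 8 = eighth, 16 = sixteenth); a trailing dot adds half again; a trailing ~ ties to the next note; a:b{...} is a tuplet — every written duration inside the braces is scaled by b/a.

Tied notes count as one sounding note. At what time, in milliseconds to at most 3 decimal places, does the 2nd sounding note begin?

note 2 onset = 1b = 350.877ms

1. 0.0ms @ 0 + 350.877ms (1)
2. 350.877ms @ 1 + 701.754ms (2)
3. 1052.632ms @ 3 + 263.158ms (3/4)
4. 1315.789ms @ 15/4 + 789.474ms (9/4)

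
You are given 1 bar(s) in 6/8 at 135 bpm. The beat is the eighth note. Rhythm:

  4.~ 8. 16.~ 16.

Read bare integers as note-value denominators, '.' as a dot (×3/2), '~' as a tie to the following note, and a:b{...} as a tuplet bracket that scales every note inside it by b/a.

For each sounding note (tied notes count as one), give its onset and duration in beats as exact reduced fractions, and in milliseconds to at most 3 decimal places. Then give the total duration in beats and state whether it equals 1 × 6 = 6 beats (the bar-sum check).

1) 0.0ms=0b +2000.0ms=9/2b
2) 2000.0ms=9/2b +666.667ms=3/2b
Σ=6b of 6 (135bpm 6/8) — PASS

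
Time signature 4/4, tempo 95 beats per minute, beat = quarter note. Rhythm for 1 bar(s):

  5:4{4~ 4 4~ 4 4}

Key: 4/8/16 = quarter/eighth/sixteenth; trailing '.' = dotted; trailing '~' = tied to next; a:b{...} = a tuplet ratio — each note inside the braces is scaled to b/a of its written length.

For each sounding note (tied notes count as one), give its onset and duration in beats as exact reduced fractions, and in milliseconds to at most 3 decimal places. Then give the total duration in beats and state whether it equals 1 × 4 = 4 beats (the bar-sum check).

1) 0.0ms=0b +1010.526ms=8/5b
2) 1010.526ms=8/5b +1010.526ms=8/5b
3) 2021.053ms=16/5b +505.263ms=4/5b
Σ=4b of 4 (95bpm 4/4) — PASS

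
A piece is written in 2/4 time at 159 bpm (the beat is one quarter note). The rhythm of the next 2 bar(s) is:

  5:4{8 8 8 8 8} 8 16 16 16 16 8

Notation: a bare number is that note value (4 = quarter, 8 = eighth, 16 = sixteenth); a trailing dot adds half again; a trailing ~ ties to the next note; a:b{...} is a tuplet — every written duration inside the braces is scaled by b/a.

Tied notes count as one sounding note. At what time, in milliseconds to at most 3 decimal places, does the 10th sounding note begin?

note 10 onset = 13/4b = 1226.415ms

1. 0.0ms @ 0 + 150.943ms (2/5)
2. 150.943ms @ 2/5 + 150.943ms (2/5)
3. 301.887ms @ 4/5 + 150.943ms (2/5)
4. 452.83ms @ 6/5 + 150.943ms (2/5)
5. 603.774ms @ 8/5 + 150.943ms (2/5)
6. 754.717ms @ 2 + 188.679ms (1/2)
7. 943.396ms @ 5/2 + 94.34ms (1/4)
8. 1037.736ms @ 11/4 + 94.34ms (1/4)
9. 1132.075ms @ 3 + 94.34ms (1/4)
10. 1226.415ms @ 13/4 + 94.34ms (1/4)
11. 1320.755ms @ 7/2 + 188.679ms (1/2)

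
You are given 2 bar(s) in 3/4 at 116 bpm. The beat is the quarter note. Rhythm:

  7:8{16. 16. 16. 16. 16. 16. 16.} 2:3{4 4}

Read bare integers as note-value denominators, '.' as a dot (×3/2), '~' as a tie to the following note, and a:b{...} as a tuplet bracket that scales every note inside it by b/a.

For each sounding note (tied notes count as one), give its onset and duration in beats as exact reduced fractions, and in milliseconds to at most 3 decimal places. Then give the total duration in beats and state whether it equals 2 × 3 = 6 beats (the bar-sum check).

1) 0.0ms=0b +221.675ms=3/7b
2) 221.675ms=3/7b +221.675ms=3/7b
3) 443.35ms=6/7b +221.675ms=3/7b
4) 665.025ms=9/7b +221.675ms=3/7b
5) 886.7ms=12/7b +221.675ms=3/7b
6) 1108.374ms=15/7b +221.675ms=3/7b
7) 1330.049ms=18/7b +221.675ms=3/7b
8) 1551.724ms=3b +775.862ms=3/2b
9) 2327.586ms=9/2b +775.862ms=3/2b
Σ=6b of 6 (116bpm 3/4) — PASS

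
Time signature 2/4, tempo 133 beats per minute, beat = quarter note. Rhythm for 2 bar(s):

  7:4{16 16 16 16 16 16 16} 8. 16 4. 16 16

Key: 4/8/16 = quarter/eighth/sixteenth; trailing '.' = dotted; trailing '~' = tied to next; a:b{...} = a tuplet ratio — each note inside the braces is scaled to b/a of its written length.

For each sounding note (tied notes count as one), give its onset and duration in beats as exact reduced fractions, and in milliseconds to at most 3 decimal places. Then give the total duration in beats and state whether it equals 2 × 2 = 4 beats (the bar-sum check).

1) 0.0ms=0b +64.447ms=1/7b
2) 64.447ms=1/7b +64.447ms=1/7b
3) 128.894ms=2/7b +64.447ms=1/7b
4) 193.34ms=3/7b +64.447ms=1/7b
5) 257.787ms=4/7b +64.447ms=1/7b
6) 322.234ms=5/7b +64.447ms=1/7b
7) 386.681ms=6/7b +64.447ms=1/7b
8) 451.128ms=1b +338.346ms=3/4b
9) 789.474ms=7/4b +112.782ms=1/4b
10) 902.256ms=2b +676.692ms=3/2b
11) 1578.947ms=7/2b +112.782ms=1/4b
12) 1691.729ms=15/4b +112.782ms=1/4b
Σ=4b of 4 (133bpm 2/4) — PASS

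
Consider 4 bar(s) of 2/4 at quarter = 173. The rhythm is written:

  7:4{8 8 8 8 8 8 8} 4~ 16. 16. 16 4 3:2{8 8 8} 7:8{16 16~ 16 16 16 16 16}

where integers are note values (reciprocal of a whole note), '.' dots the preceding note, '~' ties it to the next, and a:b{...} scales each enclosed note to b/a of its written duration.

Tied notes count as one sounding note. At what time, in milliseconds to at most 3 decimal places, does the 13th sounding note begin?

1. 0.0ms @ 0 + 99.092ms (2/7)
2. 99.092ms @ 2/7 + 99.092ms (2/7)
3. 198.183ms @ 4/7 + 99.092ms (2/7)
4. 297.275ms @ 6/7 + 99.092ms (2/7)
5. 396.367ms @ 8/7 + 99.092ms (2/7)
6. 495.458ms @ 10/7 + 99.092ms (2/7)
7. 594.55ms @ 12/7 + 99.092ms (2/7)
8. 693.642ms @ 2 + 476.879ms (11/8)
9. 1170.52ms @ 27/8 + 130.058ms (3/8)
10. 1300.578ms @ 15/4 + 86.705ms (1/4)
11. 1387.283ms @ 4 + 346.821ms (1)
12. 1734.104ms @ 5 + 115.607ms (1/3)
13. 1849.711ms @ 16/3 + 115.607ms (1/3)
14. 1965.318ms @ 17/3 + 115.607ms (1/3)
15. 2080.925ms @ 6 + 99.092ms (2/7)
16. 2180.017ms @ 44/7 + 198.183ms (4/7)
17. 2378.2ms @ 48/7 + 99.092ms (2/7)
18. 2477.291ms @ 50/7 + 99.092ms (2/7)
19. 2576.383ms @ 52/7 + 99.092ms (2/7)
20. 2675.475ms @ 54/7 + 99.092ms (2/7)

note 13 onset = 16/3b = 1849.711ms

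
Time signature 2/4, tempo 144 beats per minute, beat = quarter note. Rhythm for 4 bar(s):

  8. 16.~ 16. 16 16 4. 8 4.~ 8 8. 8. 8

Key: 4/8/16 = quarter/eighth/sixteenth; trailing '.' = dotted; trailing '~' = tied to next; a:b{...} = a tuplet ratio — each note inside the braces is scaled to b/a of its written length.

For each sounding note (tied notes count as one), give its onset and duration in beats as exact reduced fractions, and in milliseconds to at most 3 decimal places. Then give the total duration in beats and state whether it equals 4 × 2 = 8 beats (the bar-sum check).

1) 0.0ms=0b +312.5ms=3/4b
2) 312.5ms=3/4b +312.5ms=3/4b
3) 625.0ms=3/2b +104.167ms=1/4b
4) 729.167ms=7/4b +104.167ms=1/4b
5) 833.333ms=2b +625.0ms=3/2b
6) 1458.333ms=7/2b +208.333ms=1/2b
7) 1666.667ms=4b +833.333ms=2b
8) 2500.0ms=6b +312.5ms=3/4b
9) 2812.5ms=27/4b +312.5ms=3/4b
10) 3125.0ms=15/2b +208.333ms=1/2b
Σ=8b of 8 (144bpm 2/4) — PASS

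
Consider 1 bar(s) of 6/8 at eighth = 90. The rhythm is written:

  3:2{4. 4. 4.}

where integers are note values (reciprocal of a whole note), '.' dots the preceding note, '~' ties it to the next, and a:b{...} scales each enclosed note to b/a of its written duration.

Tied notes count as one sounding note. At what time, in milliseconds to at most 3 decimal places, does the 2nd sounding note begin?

1. 0.0ms @ 0 + 1333.333ms (2)
2. 1333.333ms @ 2 + 1333.333ms (2)
3. 2666.667ms @ 4 + 1333.333ms (2)

note 2 onset = 2b = 1333.333ms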